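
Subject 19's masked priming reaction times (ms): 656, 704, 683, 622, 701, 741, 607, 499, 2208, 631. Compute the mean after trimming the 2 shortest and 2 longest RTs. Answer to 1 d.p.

666.2 ms

Sorted: 499, 607, 622, 631, 656, 683, 701, 704, 741, 2208
Drop lowest 2 (499, 607) and highest 2 (741, 2208)
Remaining (n=6): Σ = 3997, mean = 3997/6 = 666.167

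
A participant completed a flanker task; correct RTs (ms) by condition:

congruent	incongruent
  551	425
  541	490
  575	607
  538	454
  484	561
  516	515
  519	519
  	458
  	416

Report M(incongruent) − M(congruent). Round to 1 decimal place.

M(congruent) = 3724/7 = 532.000
M(incongruent) = 4445/9 = 493.889
Difference = 493.889 − 532.000 = -38.111 ms

-38.1 ms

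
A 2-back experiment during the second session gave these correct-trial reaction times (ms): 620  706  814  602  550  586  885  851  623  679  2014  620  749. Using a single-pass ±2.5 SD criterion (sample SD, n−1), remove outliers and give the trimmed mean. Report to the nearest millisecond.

n = 13, ΣRT = 10299, M = 792.231
Σ(x−M)² = 1752740.31; s = √(1752740.31/12) = 382.180
Cutoffs: 792.231 ± 2.5·382.180 → [-163.2, 1747.7]
Outside: 2014 → excluded.
Retained (n=12): Σ = 8285, mean = 8285/12 = 690.417

690 ms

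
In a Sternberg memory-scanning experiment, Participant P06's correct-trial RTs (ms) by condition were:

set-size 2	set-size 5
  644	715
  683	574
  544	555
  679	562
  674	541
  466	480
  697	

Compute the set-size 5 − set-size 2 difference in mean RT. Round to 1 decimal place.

M(set-size 2) = 4387/7 = 626.714
M(set-size 5) = 3427/6 = 571.167
Difference = 571.167 − 626.714 = -55.548 ms

-55.5 ms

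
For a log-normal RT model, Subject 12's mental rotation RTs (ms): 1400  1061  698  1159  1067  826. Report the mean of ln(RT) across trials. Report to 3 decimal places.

ln(RT): 7.2442, 6.9670, 6.5482, 7.0553, 6.9726, 6.7166
Σ ln(RT) = 41.5039
Mean = 41.5039/6 = 6.91732

6.917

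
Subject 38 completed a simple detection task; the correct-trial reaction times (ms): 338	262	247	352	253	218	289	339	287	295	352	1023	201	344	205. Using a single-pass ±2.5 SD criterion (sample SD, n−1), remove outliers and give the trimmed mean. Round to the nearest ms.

n = 15, ΣRT = 5005, M = 333.667
Σ(x−M)² = 548363.33; s = √(548363.33/14) = 197.911
Cutoffs: 333.667 ± 2.5·197.911 → [-161.1, 828.4]
Outside: 1023 → excluded.
Retained (n=14): Σ = 3982, mean = 3982/14 = 284.429

284 ms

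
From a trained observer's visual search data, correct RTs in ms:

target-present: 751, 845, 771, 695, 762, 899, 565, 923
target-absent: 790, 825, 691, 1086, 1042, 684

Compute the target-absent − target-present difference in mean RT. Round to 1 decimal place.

76.6 ms

M(target-present) = 6211/8 = 776.375
M(target-absent) = 5118/6 = 853.000
Difference = 853.000 − 776.375 = 76.625 ms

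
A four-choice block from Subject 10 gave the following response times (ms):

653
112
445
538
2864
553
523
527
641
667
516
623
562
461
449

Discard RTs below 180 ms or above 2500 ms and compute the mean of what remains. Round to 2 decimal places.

550.62 ms

Excluded: 112, 2864
Retained (n=13): Σ = 7158
Mean = 7158/13 = 550.6154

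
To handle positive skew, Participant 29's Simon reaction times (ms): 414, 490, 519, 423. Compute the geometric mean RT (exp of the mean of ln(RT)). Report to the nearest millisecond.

459 ms

ln(RT): 6.0259, 6.1944, 6.2519, 6.0474
Mean ln(RT) = 24.5195/4 = 6.12989
Geometric mean = exp(6.12989) = 459.38 ms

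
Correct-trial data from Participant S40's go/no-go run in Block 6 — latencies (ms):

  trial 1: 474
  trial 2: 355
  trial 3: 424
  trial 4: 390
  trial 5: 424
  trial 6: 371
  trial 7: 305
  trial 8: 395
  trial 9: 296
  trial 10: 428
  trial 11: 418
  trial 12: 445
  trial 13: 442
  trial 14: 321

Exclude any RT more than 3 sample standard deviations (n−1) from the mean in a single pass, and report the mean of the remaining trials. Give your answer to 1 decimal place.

n = 14, ΣRT = 5488, M = 392.000
Σ(x−M)² = 39702.00; s = √(39702.00/13) = 55.263
Cutoffs: 392.000 ± 3·55.263 → [226.2, 557.8]
No RTs fall outside the cutoffs; all 14 retained. Mean = 5488/14 = 392.000

392.0 ms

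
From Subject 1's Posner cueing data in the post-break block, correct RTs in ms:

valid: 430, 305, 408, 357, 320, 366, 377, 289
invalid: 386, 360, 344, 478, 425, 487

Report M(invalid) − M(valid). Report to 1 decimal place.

M(valid) = 2852/8 = 356.500
M(invalid) = 2480/6 = 413.333
Difference = 413.333 − 356.500 = 56.833 ms

56.8 ms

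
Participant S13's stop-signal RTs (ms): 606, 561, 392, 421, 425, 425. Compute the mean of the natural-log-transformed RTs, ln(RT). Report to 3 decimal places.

6.142

ln(RT): 6.4069, 6.3297, 5.9713, 6.0426, 6.0521, 6.0521
Σ ln(RT) = 36.8547
Mean = 36.8547/6 = 6.14245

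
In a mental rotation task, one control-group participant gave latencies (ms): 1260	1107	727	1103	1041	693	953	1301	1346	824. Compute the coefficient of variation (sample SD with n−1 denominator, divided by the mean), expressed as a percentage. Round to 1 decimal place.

n = 10, Σ = 10355, M = 1035.5000
Σ(x−M)² = 491016.500; s = √(491016.500/9) = 233.5752
CV = 233.5752 / 1035.5000 = 0.22557 = 22.557%

22.6%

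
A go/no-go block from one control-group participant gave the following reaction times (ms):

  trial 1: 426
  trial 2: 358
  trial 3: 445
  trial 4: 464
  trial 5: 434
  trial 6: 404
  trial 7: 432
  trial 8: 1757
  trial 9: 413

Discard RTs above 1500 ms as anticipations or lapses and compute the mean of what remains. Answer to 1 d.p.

Excluded: 1757
Retained (n=8): Σ = 3376
Mean = 3376/8 = 422.0000

422.0 ms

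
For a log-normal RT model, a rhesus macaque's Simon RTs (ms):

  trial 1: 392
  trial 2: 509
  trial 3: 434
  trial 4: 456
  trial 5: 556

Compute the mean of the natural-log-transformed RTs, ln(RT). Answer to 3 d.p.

ln(RT): 5.9713, 6.2324, 6.0730, 6.1225, 6.3208
Σ ln(RT) = 30.7200
Mean = 30.7200/5 = 6.14400

6.144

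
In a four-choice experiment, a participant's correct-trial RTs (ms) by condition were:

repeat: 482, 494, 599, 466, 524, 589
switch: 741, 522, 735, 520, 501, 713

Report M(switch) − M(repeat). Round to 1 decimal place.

M(repeat) = 3154/6 = 525.667
M(switch) = 3732/6 = 622.000
Difference = 622.000 − 525.667 = 96.333 ms

96.3 ms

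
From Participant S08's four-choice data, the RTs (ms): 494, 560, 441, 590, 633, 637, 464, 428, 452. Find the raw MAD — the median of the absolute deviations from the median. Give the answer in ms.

Sorted: 428, 441, 452, 464, 494, 560, 590, 633, 637 → median = 494
|x − 494|: 0, 66, 53, 96, 139, 143, 30, 66, 42
Sorted deviations: 0, 30, 42, 53, 66, 66, 96, 139, 143 → MAD = 66

66 ms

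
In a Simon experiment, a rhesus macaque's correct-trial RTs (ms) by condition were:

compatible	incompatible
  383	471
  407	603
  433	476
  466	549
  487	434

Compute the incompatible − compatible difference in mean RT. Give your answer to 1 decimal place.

71.4 ms

M(compatible) = 2176/5 = 435.200
M(incompatible) = 2533/5 = 506.600
Difference = 506.600 − 435.200 = 71.400 ms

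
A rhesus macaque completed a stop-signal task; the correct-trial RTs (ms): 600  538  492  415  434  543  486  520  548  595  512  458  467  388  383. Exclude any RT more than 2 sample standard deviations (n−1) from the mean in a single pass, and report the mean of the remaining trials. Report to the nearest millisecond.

n = 15, ΣRT = 7379, M = 491.933
Σ(x−M)² = 65116.93; s = √(65116.93/14) = 68.200
Cutoffs: 491.933 ± 2·68.200 → [355.5, 628.3]
No RTs fall outside the cutoffs; all 15 retained. Mean = 7379/15 = 491.933

492 ms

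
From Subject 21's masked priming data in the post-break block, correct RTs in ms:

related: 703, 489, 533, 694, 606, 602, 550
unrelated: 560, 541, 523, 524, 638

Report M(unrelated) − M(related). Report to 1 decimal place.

-39.5 ms

M(related) = 4177/7 = 596.714
M(unrelated) = 2786/5 = 557.200
Difference = 557.200 − 596.714 = -39.514 ms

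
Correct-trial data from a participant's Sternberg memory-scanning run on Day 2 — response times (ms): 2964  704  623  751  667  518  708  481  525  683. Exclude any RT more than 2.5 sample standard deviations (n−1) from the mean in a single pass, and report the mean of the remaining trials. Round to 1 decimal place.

628.9 ms

n = 10, ΣRT = 8624, M = 862.400
Σ(x−M)² = 4983656.40; s = √(4983656.40/9) = 744.137
Cutoffs: 862.400 ± 2.5·744.137 → [-997.9, 2722.7]
Outside: 2964 → excluded.
Retained (n=9): Σ = 5660, mean = 5660/9 = 628.889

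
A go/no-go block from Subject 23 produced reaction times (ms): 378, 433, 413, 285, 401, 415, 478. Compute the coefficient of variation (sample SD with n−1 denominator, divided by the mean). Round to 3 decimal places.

0.149

n = 7, Σ = 2803, M = 400.4286
Σ(x−M)² = 21275.714; s = √(21275.714/6) = 59.5479
CV = 59.5479 / 400.4286 = 0.14871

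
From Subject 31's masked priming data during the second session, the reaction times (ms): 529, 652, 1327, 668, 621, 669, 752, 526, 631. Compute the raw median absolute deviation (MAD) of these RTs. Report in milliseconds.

31 ms

Sorted: 526, 529, 621, 631, 652, 668, 669, 752, 1327 → median = 652
|x − 652|: 123, 0, 675, 16, 31, 17, 100, 126, 21
Sorted deviations: 0, 16, 17, 21, 31, 100, 123, 126, 675 → MAD = 31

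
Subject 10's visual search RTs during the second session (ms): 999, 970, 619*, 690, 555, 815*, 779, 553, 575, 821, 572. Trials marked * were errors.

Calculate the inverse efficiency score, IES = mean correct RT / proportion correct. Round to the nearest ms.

Correct trials (n=9): 999, 970, 690, 555, 779, 553, 575, 821, 572
Mean correct RT = 6514/9 = 723.7778 ms
Proportion correct = 9/11
IES = 723.7778 / (9/11) = 884.617 ms

885 ms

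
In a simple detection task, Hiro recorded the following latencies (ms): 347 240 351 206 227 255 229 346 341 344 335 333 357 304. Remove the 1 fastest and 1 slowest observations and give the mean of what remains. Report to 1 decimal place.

Sorted: 206, 227, 229, 240, 255, 304, 333, 335, 341, 344, 346, 347, 351, 357
Drop lowest 1 (206) and highest 1 (357)
Remaining (n=12): Σ = 3652, mean = 3652/12 = 304.333

304.3 ms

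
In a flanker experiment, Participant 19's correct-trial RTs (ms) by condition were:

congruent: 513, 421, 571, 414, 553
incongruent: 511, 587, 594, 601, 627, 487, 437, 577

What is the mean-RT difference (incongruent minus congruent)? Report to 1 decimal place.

M(congruent) = 2472/5 = 494.400
M(incongruent) = 4421/8 = 552.625
Difference = 552.625 − 494.400 = 58.225 ms

58.2 ms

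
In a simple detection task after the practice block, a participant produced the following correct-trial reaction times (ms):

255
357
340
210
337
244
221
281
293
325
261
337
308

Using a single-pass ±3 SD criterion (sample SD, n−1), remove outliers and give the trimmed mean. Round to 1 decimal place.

n = 13, ΣRT = 3769, M = 289.923
Σ(x−M)² = 28388.92; s = √(28388.92/12) = 48.639
Cutoffs: 289.923 ± 3·48.639 → [144.0, 435.8]
No RTs fall outside the cutoffs; all 13 retained. Mean = 3769/13 = 289.923

289.9 ms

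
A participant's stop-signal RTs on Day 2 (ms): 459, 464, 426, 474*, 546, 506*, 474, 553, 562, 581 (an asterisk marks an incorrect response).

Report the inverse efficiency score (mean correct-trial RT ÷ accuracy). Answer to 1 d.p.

Correct trials (n=8): 459, 464, 426, 546, 474, 553, 562, 581
Mean correct RT = 4065/8 = 508.1250 ms
Proportion correct = 8/10
IES = 508.1250 / (8/10) = 635.156 ms

635.2 ms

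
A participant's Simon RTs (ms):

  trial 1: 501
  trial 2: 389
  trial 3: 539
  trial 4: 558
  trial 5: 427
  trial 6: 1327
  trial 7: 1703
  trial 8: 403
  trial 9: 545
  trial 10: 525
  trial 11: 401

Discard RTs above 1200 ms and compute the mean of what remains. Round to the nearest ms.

476 ms

Excluded: 1327, 1703
Retained (n=9): Σ = 4288
Mean = 4288/9 = 476.4444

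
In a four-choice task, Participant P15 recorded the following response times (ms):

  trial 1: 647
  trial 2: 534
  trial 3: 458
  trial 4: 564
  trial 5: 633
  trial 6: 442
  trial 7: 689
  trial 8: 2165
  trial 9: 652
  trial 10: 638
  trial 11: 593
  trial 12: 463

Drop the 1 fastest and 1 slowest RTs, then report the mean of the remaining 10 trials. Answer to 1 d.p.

587.1 ms

Sorted: 442, 458, 463, 534, 564, 593, 633, 638, 647, 652, 689, 2165
Drop lowest 1 (442) and highest 1 (2165)
Remaining (n=10): Σ = 5871, mean = 5871/10 = 587.100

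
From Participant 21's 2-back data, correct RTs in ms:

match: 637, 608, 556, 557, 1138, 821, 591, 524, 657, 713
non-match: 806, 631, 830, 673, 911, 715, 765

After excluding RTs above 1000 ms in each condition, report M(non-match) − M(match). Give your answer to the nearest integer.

132 ms

match: exclude 1138
M(match) = 5664/9 = 629.333
M(non-match) = 5331/7 = 761.571
Difference = 761.571 − 629.333 = 132.238 ms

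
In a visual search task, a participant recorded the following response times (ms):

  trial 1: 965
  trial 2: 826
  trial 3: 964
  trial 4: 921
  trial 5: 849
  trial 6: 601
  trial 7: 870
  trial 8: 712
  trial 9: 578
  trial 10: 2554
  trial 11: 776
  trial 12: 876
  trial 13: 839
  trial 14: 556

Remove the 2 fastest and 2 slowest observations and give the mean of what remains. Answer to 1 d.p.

Sorted: 556, 578, 601, 712, 776, 826, 839, 849, 870, 876, 921, 964, 965, 2554
Drop lowest 2 (556, 578) and highest 2 (965, 2554)
Remaining (n=10): Σ = 8234, mean = 8234/10 = 823.400

823.4 ms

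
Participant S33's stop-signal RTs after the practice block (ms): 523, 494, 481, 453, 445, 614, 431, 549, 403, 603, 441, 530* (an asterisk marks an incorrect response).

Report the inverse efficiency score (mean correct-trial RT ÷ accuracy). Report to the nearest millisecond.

Correct trials (n=11): 523, 494, 481, 453, 445, 614, 431, 549, 403, 603, 441
Mean correct RT = 5437/11 = 494.2727 ms
Proportion correct = 11/12
IES = 494.2727 / (11/12) = 539.207 ms

539 ms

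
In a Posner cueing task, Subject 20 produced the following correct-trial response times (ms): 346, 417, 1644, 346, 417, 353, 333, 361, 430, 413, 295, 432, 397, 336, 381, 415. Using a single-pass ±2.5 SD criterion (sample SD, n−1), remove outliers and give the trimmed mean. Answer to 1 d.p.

378.1 ms

n = 16, ΣRT = 7316, M = 457.250
Σ(x−M)² = 1527533.00; s = √(1527533.00/15) = 319.117
Cutoffs: 457.250 ± 2.5·319.117 → [-340.5, 1255.0]
Outside: 1644 → excluded.
Retained (n=15): Σ = 5672, mean = 5672/15 = 378.133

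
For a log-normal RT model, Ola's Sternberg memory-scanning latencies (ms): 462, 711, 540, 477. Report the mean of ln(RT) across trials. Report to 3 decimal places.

6.290

ln(RT): 6.1356, 6.5667, 6.2916, 6.1675
Σ ln(RT) = 25.1613
Mean = 25.1613/4 = 6.29033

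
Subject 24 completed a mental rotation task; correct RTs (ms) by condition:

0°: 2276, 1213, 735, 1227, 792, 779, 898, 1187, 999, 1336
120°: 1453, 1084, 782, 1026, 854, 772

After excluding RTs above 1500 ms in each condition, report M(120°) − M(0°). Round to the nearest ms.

-23 ms

0°: exclude 2276
M(0°) = 9166/9 = 1018.444
M(120°) = 5971/6 = 995.167
Difference = 995.167 − 1018.444 = -23.278 ms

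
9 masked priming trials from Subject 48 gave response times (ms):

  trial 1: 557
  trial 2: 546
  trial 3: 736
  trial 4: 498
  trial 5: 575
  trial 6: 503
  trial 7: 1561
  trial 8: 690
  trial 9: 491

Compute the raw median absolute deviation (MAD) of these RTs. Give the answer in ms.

Sorted: 491, 498, 503, 546, 557, 575, 690, 736, 1561 → median = 557
|x − 557|: 0, 11, 179, 59, 18, 54, 1004, 133, 66
Sorted deviations: 0, 11, 18, 54, 59, 66, 133, 179, 1004 → MAD = 59

59 ms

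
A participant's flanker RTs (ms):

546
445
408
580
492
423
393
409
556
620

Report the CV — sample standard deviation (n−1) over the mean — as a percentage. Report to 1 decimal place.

17.0%

n = 10, Σ = 4872, M = 487.2000
Σ(x−M)² = 61625.600; s = √(61625.600/9) = 82.7483
CV = 82.7483 / 487.2000 = 0.16984 = 16.984%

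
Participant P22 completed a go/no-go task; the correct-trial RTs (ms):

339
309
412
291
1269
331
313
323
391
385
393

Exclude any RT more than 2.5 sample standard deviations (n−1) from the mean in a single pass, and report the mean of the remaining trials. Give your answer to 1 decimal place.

n = 11, ΣRT = 4756, M = 432.364
Σ(x−M)² = 786280.55; s = √(786280.55/10) = 280.407
Cutoffs: 432.364 ± 2.5·280.407 → [-268.7, 1133.4]
Outside: 1269 → excluded.
Retained (n=10): Σ = 3487, mean = 3487/10 = 348.700

348.7 ms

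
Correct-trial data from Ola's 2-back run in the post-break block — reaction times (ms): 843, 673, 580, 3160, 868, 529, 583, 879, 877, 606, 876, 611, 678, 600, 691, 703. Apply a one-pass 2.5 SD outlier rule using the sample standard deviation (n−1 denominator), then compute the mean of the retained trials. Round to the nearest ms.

706 ms

n = 16, ΣRT = 13757, M = 859.812
Σ(x−M)² = 5871368.44; s = √(5871368.44/15) = 625.639
Cutoffs: 859.812 ± 2.5·625.639 → [-704.3, 2423.9]
Outside: 3160 → excluded.
Retained (n=15): Σ = 10597, mean = 10597/15 = 706.467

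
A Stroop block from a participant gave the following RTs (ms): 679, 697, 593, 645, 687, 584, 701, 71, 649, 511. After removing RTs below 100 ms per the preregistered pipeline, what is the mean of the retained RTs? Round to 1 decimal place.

Excluded: 71
Retained (n=9): Σ = 5746
Mean = 5746/9 = 638.4444

638.4 ms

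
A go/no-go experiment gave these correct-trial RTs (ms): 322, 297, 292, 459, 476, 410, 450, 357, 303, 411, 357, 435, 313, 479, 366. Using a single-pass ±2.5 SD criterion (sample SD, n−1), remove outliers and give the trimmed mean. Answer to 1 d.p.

381.8 ms

n = 15, ΣRT = 5727, M = 381.800
Σ(x−M)² = 64664.40; s = √(64664.40/14) = 67.962
Cutoffs: 381.800 ± 2.5·67.962 → [211.9, 551.7]
No RTs fall outside the cutoffs; all 15 retained. Mean = 5727/15 = 381.800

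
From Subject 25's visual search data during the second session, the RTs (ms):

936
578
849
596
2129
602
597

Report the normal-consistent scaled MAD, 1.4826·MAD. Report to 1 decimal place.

Sorted: 578, 596, 597, 602, 849, 936, 2129 → median = 602
|x − 602| sorted: 0, 5, 6, 24, 247, 334, 1527 → MAD = 24
Robust SD ≈ 1.4826 × 24 = 35.582

35.6 ms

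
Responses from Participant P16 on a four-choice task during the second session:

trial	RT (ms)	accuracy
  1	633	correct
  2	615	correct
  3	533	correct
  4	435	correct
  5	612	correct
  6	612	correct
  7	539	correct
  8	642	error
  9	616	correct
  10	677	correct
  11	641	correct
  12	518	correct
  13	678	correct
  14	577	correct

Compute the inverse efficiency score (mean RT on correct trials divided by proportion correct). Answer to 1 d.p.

636.7 ms

Correct trials (n=13): 633, 615, 533, 435, 612, 612, 539, 616, 677, 641, 518, 678, 577
Mean correct RT = 7686/13 = 591.2308 ms
Proportion correct = 13/14
IES = 591.2308 / (13/14) = 636.710 ms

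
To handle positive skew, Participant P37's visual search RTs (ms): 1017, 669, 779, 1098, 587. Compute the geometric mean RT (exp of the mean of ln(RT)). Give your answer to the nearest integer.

807 ms

ln(RT): 6.9246, 6.5058, 6.6580, 7.0012, 6.3750
Mean ln(RT) = 33.4647/5 = 6.69294
Geometric mean = exp(6.69294) = 806.69 ms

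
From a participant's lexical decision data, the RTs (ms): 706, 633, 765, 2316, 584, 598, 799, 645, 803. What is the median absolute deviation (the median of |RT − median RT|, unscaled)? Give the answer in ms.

Sorted: 584, 598, 633, 645, 706, 765, 799, 803, 2316 → median = 706
|x − 706|: 0, 73, 59, 1610, 122, 108, 93, 61, 97
Sorted deviations: 0, 59, 61, 73, 93, 97, 108, 122, 1610 → MAD = 93

93 ms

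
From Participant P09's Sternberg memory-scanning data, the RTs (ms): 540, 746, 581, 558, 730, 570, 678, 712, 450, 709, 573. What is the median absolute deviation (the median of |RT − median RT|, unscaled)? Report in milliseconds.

Sorted: 450, 540, 558, 570, 573, 581, 678, 709, 712, 730, 746 → median = 581
|x − 581|: 41, 165, 0, 23, 149, 11, 97, 131, 131, 128, 8
Sorted deviations: 0, 8, 11, 23, 41, 97, 128, 131, 131, 149, 165 → MAD = 97

97 ms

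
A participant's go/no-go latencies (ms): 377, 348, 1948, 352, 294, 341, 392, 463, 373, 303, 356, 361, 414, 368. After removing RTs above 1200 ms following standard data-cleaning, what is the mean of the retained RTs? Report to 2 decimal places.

364.77 ms

Excluded: 1948
Retained (n=13): Σ = 4742
Mean = 4742/13 = 364.7692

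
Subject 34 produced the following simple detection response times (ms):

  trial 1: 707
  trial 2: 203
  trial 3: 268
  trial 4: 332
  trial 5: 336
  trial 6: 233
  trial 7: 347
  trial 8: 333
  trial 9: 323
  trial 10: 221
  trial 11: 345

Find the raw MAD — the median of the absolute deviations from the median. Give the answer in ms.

Sorted: 203, 221, 233, 268, 323, 332, 333, 336, 345, 347, 707 → median = 332
|x − 332|: 375, 129, 64, 0, 4, 99, 15, 1, 9, 111, 13
Sorted deviations: 0, 1, 4, 9, 13, 15, 64, 99, 111, 129, 375 → MAD = 15

15 ms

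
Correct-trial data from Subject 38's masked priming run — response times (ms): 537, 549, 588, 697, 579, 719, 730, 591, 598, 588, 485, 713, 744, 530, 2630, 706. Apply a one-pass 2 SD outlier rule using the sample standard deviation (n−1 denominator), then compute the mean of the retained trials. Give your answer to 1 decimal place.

n = 16, ΣRT = 11984, M = 749.000
Σ(x−M)² = 3876404.00; s = √(3876404.00/15) = 508.357
Cutoffs: 749.000 ± 2·508.357 → [-267.7, 1765.7]
Outside: 2630 → excluded.
Retained (n=15): Σ = 9354, mean = 9354/15 = 623.600

623.6 ms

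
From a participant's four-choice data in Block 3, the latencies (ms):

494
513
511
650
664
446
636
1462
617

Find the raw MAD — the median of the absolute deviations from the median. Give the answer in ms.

104 ms

Sorted: 446, 494, 511, 513, 617, 636, 650, 664, 1462 → median = 617
|x − 617|: 123, 104, 106, 33, 47, 171, 19, 845, 0
Sorted deviations: 0, 19, 33, 47, 104, 106, 123, 171, 845 → MAD = 104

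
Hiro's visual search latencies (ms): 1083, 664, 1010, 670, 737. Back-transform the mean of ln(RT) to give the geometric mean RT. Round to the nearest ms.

ln(RT): 6.9875, 6.4983, 6.9177, 6.5073, 6.6026
Mean ln(RT) = 33.5133/5 = 6.70267
Geometric mean = exp(6.70267) = 814.58 ms

815 ms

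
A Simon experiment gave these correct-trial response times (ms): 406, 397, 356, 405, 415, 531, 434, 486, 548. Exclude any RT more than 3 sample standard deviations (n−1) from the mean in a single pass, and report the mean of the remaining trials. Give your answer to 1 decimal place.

442.0 ms

n = 9, ΣRT = 3978, M = 442.000
Σ(x−M)² = 33972.00; s = √(33972.00/8) = 65.165
Cutoffs: 442.000 ± 3·65.165 → [246.5, 637.5]
No RTs fall outside the cutoffs; all 9 retained. Mean = 3978/9 = 442.000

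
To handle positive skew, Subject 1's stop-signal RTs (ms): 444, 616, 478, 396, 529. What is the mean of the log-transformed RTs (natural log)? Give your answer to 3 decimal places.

6.188

ln(RT): 6.0958, 6.4232, 6.1696, 5.9814, 6.2710
Σ ln(RT) = 30.9411
Mean = 30.9411/5 = 6.18822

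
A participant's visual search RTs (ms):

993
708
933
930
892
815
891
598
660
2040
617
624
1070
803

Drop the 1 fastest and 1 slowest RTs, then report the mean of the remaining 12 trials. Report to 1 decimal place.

828.0 ms

Sorted: 598, 617, 624, 660, 708, 803, 815, 891, 892, 930, 933, 993, 1070, 2040
Drop lowest 1 (598) and highest 1 (2040)
Remaining (n=12): Σ = 9936, mean = 9936/12 = 828.000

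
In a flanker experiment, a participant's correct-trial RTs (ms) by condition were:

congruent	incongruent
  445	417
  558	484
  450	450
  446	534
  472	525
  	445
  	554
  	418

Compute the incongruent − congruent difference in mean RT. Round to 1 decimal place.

4.2 ms

M(congruent) = 2371/5 = 474.200
M(incongruent) = 3827/8 = 478.375
Difference = 478.375 − 474.200 = 4.175 ms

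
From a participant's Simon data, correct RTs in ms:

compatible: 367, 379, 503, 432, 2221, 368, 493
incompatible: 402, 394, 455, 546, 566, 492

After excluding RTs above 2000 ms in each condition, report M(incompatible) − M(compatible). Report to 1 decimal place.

compatible: exclude 2221
M(compatible) = 2542/6 = 423.667
M(incompatible) = 2855/6 = 475.833
Difference = 475.833 − 423.667 = 52.167 ms

52.2 ms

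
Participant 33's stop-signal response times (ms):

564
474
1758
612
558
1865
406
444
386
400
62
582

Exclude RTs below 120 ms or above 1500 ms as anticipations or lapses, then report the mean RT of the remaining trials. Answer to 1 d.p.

Excluded: 62, 1758, 1865
Retained (n=9): Σ = 4426
Mean = 4426/9 = 491.7778

491.8 ms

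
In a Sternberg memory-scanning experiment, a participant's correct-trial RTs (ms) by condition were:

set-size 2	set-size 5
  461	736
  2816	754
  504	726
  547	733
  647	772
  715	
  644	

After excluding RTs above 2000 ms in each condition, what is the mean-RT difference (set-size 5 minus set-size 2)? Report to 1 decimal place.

set-size 2: exclude 2816
M(set-size 2) = 3518/6 = 586.333
M(set-size 5) = 3721/5 = 744.200
Difference = 744.200 − 586.333 = 157.867 ms

157.9 ms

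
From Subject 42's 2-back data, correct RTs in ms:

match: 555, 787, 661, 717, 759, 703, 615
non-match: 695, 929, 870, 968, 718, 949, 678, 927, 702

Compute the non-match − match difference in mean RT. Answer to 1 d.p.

M(match) = 4797/7 = 685.286
M(non-match) = 7436/9 = 826.222
Difference = 826.222 − 685.286 = 140.937 ms

140.9 ms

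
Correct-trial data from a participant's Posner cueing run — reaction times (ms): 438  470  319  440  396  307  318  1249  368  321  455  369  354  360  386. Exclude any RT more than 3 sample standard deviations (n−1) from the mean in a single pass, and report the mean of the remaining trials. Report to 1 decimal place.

378.6 ms

n = 15, ΣRT = 6550, M = 436.667
Σ(x−M)² = 745691.33; s = √(745691.33/14) = 230.789
Cutoffs: 436.667 ± 3·230.789 → [-255.7, 1129.0]
Outside: 1249 → excluded.
Retained (n=14): Σ = 5301, mean = 5301/14 = 378.643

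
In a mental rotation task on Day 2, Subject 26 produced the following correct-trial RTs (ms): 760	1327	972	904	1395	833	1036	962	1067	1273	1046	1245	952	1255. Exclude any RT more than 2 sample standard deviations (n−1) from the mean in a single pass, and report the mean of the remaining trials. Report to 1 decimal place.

1073.4 ms

n = 14, ΣRT = 15027, M = 1073.357
Σ(x−M)² = 494333.21; s = √(494333.21/13) = 195.002
Cutoffs: 1073.357 ± 2·195.002 → [683.4, 1463.4]
No RTs fall outside the cutoffs; all 14 retained. Mean = 15027/14 = 1073.357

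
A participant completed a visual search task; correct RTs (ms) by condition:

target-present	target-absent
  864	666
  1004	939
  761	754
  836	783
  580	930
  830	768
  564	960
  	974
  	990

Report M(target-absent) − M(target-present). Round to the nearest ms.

M(target-present) = 5439/7 = 777.000
M(target-absent) = 7764/9 = 862.667
Difference = 862.667 − 777.000 = 85.667 ms

86 ms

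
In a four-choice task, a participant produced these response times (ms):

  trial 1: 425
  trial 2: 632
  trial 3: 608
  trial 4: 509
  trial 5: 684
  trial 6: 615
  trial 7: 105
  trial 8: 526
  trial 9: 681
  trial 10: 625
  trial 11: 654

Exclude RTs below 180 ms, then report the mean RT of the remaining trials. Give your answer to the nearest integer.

596 ms

Excluded: 105
Retained (n=10): Σ = 5959
Mean = 5959/10 = 595.9000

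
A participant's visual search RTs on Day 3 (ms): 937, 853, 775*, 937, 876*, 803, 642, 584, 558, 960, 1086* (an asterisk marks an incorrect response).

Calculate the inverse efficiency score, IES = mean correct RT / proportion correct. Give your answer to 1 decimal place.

Correct trials (n=8): 937, 853, 937, 803, 642, 584, 558, 960
Mean correct RT = 6274/8 = 784.2500 ms
Proportion correct = 8/11
IES = 784.2500 / (8/11) = 1078.344 ms

1078.3 ms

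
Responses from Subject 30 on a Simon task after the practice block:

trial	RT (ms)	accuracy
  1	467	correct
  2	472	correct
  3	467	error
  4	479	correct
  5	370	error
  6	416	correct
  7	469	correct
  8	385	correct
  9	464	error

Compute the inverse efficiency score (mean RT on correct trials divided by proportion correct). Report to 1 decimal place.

Correct trials (n=6): 467, 472, 479, 416, 469, 385
Mean correct RT = 2688/6 = 448.0000 ms
Proportion correct = 6/9
IES = 448.0000 / (6/9) = 672.000 ms

672.0 ms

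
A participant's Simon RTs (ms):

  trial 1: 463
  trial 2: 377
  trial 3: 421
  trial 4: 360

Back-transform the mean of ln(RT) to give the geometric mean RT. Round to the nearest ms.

ln(RT): 6.1377, 5.9322, 6.0426, 5.8861
Mean ln(RT) = 23.9987/4 = 5.99968
Geometric mean = exp(5.99968) = 403.30 ms

403 ms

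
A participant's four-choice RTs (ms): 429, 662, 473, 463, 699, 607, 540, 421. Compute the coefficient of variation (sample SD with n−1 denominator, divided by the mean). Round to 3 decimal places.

n = 8, Σ = 4294, M = 536.7500
Σ(x−M)² = 81469.500; s = √(81469.500/7) = 107.8819
CV = 107.8819 / 536.7500 = 0.20099

0.201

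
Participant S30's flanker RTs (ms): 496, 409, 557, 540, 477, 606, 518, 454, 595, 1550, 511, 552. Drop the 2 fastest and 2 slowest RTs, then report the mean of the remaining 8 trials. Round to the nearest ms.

531 ms

Sorted: 409, 454, 477, 496, 511, 518, 540, 552, 557, 595, 606, 1550
Drop lowest 2 (409, 454) and highest 2 (606, 1550)
Remaining (n=8): Σ = 4246, mean = 4246/8 = 530.750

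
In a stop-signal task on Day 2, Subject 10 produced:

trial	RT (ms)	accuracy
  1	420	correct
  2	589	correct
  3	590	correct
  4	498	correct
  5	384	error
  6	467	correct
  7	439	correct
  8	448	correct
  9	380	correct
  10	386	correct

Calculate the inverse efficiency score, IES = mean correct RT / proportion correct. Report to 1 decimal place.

Correct trials (n=9): 420, 589, 590, 498, 467, 439, 448, 380, 386
Mean correct RT = 4217/9 = 468.5556 ms
Proportion correct = 9/10
IES = 468.5556 / (9/10) = 520.617 ms

520.6 ms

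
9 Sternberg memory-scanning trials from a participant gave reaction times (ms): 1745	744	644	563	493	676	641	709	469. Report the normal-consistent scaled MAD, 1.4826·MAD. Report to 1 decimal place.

Sorted: 469, 493, 563, 641, 644, 676, 709, 744, 1745 → median = 644
|x − 644| sorted: 0, 3, 32, 65, 81, 100, 151, 175, 1101 → MAD = 81
Robust SD ≈ 1.4826 × 81 = 120.091

120.1 ms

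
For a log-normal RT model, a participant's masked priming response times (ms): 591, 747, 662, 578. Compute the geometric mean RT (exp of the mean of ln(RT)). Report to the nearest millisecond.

ln(RT): 6.3818, 6.6161, 6.4953, 6.3596
Mean ln(RT) = 25.8527/4 = 6.46318
Geometric mean = exp(6.46318) = 641.10 ms

641 ms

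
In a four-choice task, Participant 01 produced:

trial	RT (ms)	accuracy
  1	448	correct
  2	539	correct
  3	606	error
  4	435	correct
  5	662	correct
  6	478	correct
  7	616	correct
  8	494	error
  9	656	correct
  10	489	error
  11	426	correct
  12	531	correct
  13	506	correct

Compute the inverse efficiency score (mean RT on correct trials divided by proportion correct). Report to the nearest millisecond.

689 ms

Correct trials (n=10): 448, 539, 435, 662, 478, 616, 656, 426, 531, 506
Mean correct RT = 5297/10 = 529.7000 ms
Proportion correct = 10/13
IES = 529.7000 / (10/13) = 688.610 ms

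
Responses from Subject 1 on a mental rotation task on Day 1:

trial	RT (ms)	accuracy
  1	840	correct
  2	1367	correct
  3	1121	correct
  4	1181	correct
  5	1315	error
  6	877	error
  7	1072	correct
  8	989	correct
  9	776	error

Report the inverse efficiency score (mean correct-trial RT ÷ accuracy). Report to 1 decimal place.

1642.5 ms

Correct trials (n=6): 840, 1367, 1121, 1181, 1072, 989
Mean correct RT = 6570/6 = 1095.0000 ms
Proportion correct = 6/9
IES = 1095.0000 / (6/9) = 1642.500 ms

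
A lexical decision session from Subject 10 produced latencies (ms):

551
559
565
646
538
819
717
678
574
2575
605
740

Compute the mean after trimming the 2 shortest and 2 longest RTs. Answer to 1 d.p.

Sorted: 538, 551, 559, 565, 574, 605, 646, 678, 717, 740, 819, 2575
Drop lowest 2 (538, 551) and highest 2 (819, 2575)
Remaining (n=8): Σ = 5084, mean = 5084/8 = 635.500

635.5 ms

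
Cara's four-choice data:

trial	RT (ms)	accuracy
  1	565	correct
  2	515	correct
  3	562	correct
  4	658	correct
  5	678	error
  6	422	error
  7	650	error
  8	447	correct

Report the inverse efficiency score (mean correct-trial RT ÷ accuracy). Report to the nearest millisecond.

Correct trials (n=5): 565, 515, 562, 658, 447
Mean correct RT = 2747/5 = 549.4000 ms
Proportion correct = 5/8
IES = 549.4000 / (5/8) = 879.040 ms

879 ms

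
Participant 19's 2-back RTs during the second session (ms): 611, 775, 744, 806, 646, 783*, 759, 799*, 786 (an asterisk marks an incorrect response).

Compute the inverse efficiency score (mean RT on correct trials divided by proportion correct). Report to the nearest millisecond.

Correct trials (n=7): 611, 775, 744, 806, 646, 759, 786
Mean correct RT = 5127/7 = 732.4286 ms
Proportion correct = 7/9
IES = 732.4286 / (7/9) = 941.694 ms

942 ms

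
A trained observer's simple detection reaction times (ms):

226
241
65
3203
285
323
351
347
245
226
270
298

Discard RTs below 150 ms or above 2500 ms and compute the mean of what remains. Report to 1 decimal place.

Excluded: 65, 3203
Retained (n=10): Σ = 2812
Mean = 2812/10 = 281.2000

281.2 ms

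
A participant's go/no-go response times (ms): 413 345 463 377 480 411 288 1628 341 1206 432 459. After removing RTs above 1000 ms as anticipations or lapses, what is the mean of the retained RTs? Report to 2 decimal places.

Excluded: 1206, 1628
Retained (n=10): Σ = 4009
Mean = 4009/10 = 400.9000

400.90 ms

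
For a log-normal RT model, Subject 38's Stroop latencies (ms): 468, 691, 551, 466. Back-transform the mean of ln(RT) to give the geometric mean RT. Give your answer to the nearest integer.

537 ms

ln(RT): 6.1485, 6.5381, 6.3117, 6.1442
Mean ln(RT) = 25.1425/4 = 6.28563
Geometric mean = exp(6.28563) = 536.80 ms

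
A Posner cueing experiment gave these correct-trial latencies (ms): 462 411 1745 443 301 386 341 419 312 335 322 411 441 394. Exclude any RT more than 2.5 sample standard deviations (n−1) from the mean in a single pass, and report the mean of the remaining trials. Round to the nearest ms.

n = 14, ΣRT = 6723, M = 480.214
Σ(x−M)² = 1758488.36; s = √(1758488.36/13) = 367.788
Cutoffs: 480.214 ± 2.5·367.788 → [-439.3, 1399.7]
Outside: 1745 → excluded.
Retained (n=13): Σ = 4978, mean = 4978/13 = 382.923

383 ms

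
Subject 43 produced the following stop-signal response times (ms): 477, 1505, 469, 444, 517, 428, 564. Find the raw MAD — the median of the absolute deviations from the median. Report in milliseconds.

40 ms

Sorted: 428, 444, 469, 477, 517, 564, 1505 → median = 477
|x − 477|: 0, 1028, 8, 33, 40, 49, 87
Sorted deviations: 0, 8, 33, 40, 49, 87, 1028 → MAD = 40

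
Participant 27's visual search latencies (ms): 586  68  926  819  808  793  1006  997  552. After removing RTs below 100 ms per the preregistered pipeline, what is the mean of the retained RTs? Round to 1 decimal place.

Excluded: 68
Retained (n=8): Σ = 6487
Mean = 6487/8 = 810.8750

810.9 ms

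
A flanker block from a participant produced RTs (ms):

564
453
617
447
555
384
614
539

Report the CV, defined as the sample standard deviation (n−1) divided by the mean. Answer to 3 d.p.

n = 8, Σ = 4173, M = 521.6250
Σ(x−M)² = 50059.875; s = √(50059.875/7) = 84.5660
CV = 84.5660 / 521.6250 = 0.16212

0.162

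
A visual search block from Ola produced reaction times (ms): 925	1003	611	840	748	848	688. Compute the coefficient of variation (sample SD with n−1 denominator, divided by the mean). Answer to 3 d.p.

n = 7, Σ = 5663, M = 809.0000
Σ(x−M)² = 111140.000; s = √(111140.000/6) = 136.1005
CV = 136.1005 / 809.0000 = 0.16823

0.168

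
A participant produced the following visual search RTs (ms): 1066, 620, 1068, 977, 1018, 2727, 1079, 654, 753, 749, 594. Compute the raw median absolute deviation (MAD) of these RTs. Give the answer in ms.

Sorted: 594, 620, 654, 749, 753, 977, 1018, 1066, 1068, 1079, 2727 → median = 977
|x − 977|: 89, 357, 91, 0, 41, 1750, 102, 323, 224, 228, 383
Sorted deviations: 0, 41, 89, 91, 102, 224, 228, 323, 357, 383, 1750 → MAD = 224

224 ms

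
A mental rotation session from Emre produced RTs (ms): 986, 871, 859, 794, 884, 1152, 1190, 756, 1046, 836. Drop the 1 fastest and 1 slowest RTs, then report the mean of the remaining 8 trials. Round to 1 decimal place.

928.5 ms

Sorted: 756, 794, 836, 859, 871, 884, 986, 1046, 1152, 1190
Drop lowest 1 (756) and highest 1 (1190)
Remaining (n=8): Σ = 7428, mean = 7428/8 = 928.500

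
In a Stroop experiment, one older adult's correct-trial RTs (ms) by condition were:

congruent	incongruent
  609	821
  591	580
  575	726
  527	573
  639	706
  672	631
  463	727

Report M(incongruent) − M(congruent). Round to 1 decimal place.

98.3 ms

M(congruent) = 4076/7 = 582.286
M(incongruent) = 4764/7 = 680.571
Difference = 680.571 − 582.286 = 98.286 ms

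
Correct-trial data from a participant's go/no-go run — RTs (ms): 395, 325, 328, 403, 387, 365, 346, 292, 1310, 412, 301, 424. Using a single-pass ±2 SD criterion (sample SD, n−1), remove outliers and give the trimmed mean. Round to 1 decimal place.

n = 12, ΣRT = 5288, M = 440.667
Σ(x−M)² = 845592.67; s = √(845592.67/11) = 277.258
Cutoffs: 440.667 ± 2·277.258 → [-113.8, 995.2]
Outside: 1310 → excluded.
Retained (n=11): Σ = 3978, mean = 3978/11 = 361.636

361.6 ms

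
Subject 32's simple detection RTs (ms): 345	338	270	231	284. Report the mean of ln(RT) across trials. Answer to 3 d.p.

5.671

ln(RT): 5.8435, 5.8230, 5.5984, 5.4424, 5.6490
Σ ln(RT) = 28.3564
Mean = 28.3564/5 = 5.67128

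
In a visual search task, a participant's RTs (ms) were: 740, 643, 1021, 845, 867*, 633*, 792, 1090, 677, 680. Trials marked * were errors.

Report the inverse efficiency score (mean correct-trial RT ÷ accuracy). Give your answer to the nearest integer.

Correct trials (n=8): 740, 643, 1021, 845, 792, 1090, 677, 680
Mean correct RT = 6488/8 = 811.0000 ms
Proportion correct = 8/10
IES = 811.0000 / (8/10) = 1013.750 ms

1014 ms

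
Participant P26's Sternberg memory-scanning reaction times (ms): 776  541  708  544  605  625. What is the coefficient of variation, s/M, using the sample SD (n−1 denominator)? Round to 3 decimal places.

0.147

n = 6, Σ = 3799, M = 633.1667
Σ(x−M)² = 43306.833; s = √(43306.833/5) = 93.0665
CV = 93.0665 / 633.1667 = 0.14699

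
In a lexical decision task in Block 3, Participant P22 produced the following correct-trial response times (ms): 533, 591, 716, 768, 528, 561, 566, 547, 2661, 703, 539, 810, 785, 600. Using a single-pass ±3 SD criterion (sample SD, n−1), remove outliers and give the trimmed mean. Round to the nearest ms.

n = 14, ΣRT = 10908, M = 779.143
Σ(x−M)² = 3948005.71; s = √(3948005.71/13) = 551.083
Cutoffs: 779.143 ± 3·551.083 → [-874.1, 2432.4]
Outside: 2661 → excluded.
Retained (n=13): Σ = 8247, mean = 8247/13 = 634.385

634 ms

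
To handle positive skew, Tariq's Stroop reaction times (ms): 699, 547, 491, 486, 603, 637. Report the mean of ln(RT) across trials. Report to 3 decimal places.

ln(RT): 6.5497, 6.3044, 6.1964, 6.1862, 6.4019, 6.4568
Σ ln(RT) = 38.0954
Mean = 38.0954/6 = 6.34924

6.349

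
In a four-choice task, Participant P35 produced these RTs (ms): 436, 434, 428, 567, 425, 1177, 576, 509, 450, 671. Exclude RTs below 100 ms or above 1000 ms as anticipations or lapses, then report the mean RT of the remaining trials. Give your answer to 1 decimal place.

Excluded: 1177
Retained (n=9): Σ = 4496
Mean = 4496/9 = 499.5556

499.6 ms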